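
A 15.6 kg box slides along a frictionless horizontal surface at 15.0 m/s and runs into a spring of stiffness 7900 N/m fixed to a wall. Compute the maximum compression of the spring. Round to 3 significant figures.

x = 0.667 m

At max compression the box is momentarily at rest: ½mv² = ½kx²
x = v√(m/k) = 15.0 × √(15.6/7900) = 0.6666 m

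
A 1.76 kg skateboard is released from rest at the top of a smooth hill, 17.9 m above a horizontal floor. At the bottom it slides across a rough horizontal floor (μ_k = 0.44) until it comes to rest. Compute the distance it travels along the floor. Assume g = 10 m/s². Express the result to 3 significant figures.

Energy bookkeeping (friction removes W_f = μ_k N d):
At rest all PE has been dissipated by friction: mgh = μ_k m g d
d = h/μ_k = 17.9/0.44 = 40.68 m

d = 40.7 m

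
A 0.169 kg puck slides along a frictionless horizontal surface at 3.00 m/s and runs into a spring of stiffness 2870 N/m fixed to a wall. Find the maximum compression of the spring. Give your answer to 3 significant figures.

At max compression the puck is momentarily at rest: ½mv² = ½kx²
x = v√(m/k) = 3.00 × √(0.169/2870) = 0.02302 m

x = 0.0230 m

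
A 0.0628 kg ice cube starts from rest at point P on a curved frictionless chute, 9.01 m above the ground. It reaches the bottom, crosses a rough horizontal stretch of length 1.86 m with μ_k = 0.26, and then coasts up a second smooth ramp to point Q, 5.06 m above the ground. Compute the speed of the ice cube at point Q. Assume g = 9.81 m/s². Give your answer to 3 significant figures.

Energy at P: mgh₁ = (0.0628)(9.81)(9.01) = 5.5508 J
Friction loss: W_f = μ_k mg d = 0.2979 J
At Q: ½mv² + mgh₂ = mgh₁ − W_f
½mv² = 5.5508 − 0.2979 − 3.1173 = 2.1355 J
v = √(2 × 2.1355/0.0628) = 8.247 m/s

v = 8.25 m/s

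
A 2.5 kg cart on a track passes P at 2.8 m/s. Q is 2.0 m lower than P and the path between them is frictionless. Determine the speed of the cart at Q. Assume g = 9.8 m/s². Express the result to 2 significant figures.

By conservation of mechanical energy, ½mv₀² + mgh = ½mv²
v² = v₀² + 2gh = (2.8)² + 2(9.8)(2.0) = 47.040
v = √47.040 = 6.859 m/s

v = 6.9 m/s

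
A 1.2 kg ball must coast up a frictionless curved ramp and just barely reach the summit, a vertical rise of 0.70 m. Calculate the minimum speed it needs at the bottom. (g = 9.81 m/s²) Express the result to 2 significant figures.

At the top it is momentarily at rest, so all KE converts to PE: ½mv² = mgh
v = √(2gh) = √(2 × 9.81 × 0.70) = 3.706 m/s

v = 3.7 m/s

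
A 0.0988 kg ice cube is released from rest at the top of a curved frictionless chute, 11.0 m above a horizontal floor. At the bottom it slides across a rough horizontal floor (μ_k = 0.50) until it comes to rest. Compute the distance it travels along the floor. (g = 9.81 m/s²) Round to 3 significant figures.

d = 22.0 m

Applying the work–energy principle:
At rest all PE has been dissipated by friction: mgh = μ_k m g d
d = h/μ_k = 11.0/0.50 = 22.00 m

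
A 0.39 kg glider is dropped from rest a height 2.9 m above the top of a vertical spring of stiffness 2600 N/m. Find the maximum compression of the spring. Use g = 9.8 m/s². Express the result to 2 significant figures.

Let x be the compression. The total drop is H + x, and the glider is instantaneously at rest at max compression, so energy conservation gives:
mg(H + x) = ½kx²
½(2600)x² − (0.39)(9.8)x − (0.39)(9.8)(2.9) = 0
1300x² − 3.822x − 11.08 = 0
x = [3.822 + √(14.61 + 57636)]/(2 × 1300) = 0.09382 m

x = 0.094 m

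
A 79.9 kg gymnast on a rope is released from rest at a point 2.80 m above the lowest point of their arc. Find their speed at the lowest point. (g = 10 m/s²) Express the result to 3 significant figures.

Energy conservation between the two points: mgh = ½mv²
The mass cancels from both sides.
v = √(2gh) = √(2 × 10 × 2.80) = √56.000 = 7.483 m/s

v = 7.48 m/s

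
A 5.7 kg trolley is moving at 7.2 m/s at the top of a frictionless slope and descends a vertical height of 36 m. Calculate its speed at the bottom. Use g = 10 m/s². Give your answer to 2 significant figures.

v = 28 m/s

By conservation of mechanical energy, ½mv₀² + mgh = ½mv²
The mass cancels from both sides.
v² = v₀² + 2gh = (7.2)² + 2(10)(36) = 771.84
v = √771.84 = 27.78 m/s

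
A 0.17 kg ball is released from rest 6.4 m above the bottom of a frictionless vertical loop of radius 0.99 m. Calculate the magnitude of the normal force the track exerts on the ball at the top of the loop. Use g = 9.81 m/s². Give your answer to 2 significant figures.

N = 13 N

Energy from release to top (height 2r): mgh = ½mv_top² + mg(2r)
v_top² = 2g(h − 2r) = 2(9.81)(6.4 − 1.980) = 86.720 m²/s²
At the top, both N and weight point toward the centre: N + mg = mv_top²/r
N = m(v_top²/r − g) = 0.17(86.720/0.99 − 9.81) = 13.22 N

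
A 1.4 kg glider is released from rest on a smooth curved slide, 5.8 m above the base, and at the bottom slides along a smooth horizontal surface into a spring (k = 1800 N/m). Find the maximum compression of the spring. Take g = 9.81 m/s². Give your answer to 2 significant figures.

x = 0.30 m

Gravitational PE at the top equals spring PE at max compression: mgh = ½kx²
x = √(2mgh/k) = √(2 × 1.4 × 9.81 × 5.8 / 1800) = 0.2975 m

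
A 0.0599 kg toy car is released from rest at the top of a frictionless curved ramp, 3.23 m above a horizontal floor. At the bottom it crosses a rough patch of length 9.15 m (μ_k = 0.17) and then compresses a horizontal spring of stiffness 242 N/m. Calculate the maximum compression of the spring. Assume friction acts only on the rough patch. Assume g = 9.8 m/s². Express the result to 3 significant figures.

Initial energy: E₁ = mgh = (0.0599)(9.8)(3.23) = 1.8961 J
Friction removes W_f = μ_k mg d = (0.17)(0.0599)(9.8)(9.15) = 0.9131 J
Energy reaching the spring: E = 1.8961 − 0.9131 = 0.98296 J
At max compression ½kx² = E ⇒ x = √(2E/k) = √(2 × 0.98296/242) = 0.09013 m

x = 0.0901 m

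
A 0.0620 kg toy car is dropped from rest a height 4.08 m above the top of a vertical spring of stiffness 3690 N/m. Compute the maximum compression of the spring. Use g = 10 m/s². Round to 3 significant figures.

Take the reference level at the top of the uncompressed spring. At max compression the car has fallen H + x and is momentarily at rest:
mg(H + x) = ½kx²
½(3690)x² − (0.0620)(10)x − (0.0620)(10)(4.08) = 0
1845x² − 0.6200x − 2.530 = 0
x = [0.6200 + √(0.3844 + 18668)]/(2 × 1845) = 0.03720 m

x = 0.0372 m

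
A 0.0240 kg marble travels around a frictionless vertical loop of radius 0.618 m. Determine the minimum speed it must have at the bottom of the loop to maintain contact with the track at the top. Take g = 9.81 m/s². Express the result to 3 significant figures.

At the top: mg = mv_top²/r ⇒ v_top² = gr = 6.063 m²/s²
Energy from bottom to top (height 2r): ½mv_bot² = ½mv_top² + mg(2r)
v_bot² = gr + 4gr = 5gr = 30.31
v_bot = √(5gr) = 5.506 m/s

v = 5.51 m/s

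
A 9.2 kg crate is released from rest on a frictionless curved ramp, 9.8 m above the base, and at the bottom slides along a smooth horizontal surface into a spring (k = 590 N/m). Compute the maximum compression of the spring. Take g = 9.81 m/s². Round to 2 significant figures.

x = 1.7 m

At max compression the crate is momentarily at rest: mgh = ½kx²
x = √(2mgh/k) = √(2 × 9.2 × 9.81 × 9.8 / 590) = 1.732 m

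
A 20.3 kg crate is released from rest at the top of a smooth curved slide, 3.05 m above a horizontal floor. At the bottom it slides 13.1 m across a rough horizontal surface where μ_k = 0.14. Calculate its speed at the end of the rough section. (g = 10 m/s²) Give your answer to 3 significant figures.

v = 4.93 m/s

Energy bookkeeping (friction removes W_f = μ_k N d):
mgh = ½mv² + μ_k m g d
W_f = μ_k mg d = (0.14)(20.3)(10)(13.1) = 372.3 J
½mv² = mgh − W_f = 619.15 − 372.3 = 246.85 J
v = √(2 × 246.85/20.3) = 4.932 m/s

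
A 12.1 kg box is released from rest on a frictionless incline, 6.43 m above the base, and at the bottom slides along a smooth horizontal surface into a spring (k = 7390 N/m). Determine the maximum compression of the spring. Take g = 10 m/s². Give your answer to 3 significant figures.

Gravitational PE at the top equals spring PE at max compression: mgh = ½kx²
x = √(2mgh/k) = √(2 × 12.1 × 10 × 6.43 / 7390) = 0.4589 m

x = 0.459 m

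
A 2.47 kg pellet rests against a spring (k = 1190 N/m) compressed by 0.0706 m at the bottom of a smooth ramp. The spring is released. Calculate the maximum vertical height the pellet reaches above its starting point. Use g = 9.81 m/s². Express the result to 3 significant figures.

At maximum height the pellet is at rest, so ½kx² = mgh
h = kx²/(2mg) = (1190)(0.0706)²/(2 × 2.47 × 9.81) = 0.1224 m

h = 0.122 m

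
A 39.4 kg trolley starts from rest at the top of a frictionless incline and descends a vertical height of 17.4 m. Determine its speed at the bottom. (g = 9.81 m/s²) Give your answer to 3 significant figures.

By conservation of mechanical energy, mgh = ½mv²
v = √(2gh) = √(2 × 9.81 × 17.4) = √341.39 = 18.48 m/s

v = 18.5 m/s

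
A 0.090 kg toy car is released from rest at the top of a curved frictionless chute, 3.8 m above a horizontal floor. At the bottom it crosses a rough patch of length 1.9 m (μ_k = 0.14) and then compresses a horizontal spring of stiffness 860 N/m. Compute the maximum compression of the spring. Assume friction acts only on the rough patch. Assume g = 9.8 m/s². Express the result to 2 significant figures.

Initial energy: E₁ = mgh = (0.090)(9.8)(3.8) = 3.3516 J
Friction removes W_f = μ_k mg d = (0.14)(0.090)(9.8)(1.9) = 0.2346 J
Energy reaching the spring: E = 3.3516 − 0.2346 = 3.1170 J
At max compression ½kx² = E ⇒ x = √(2E/k) = √(2 × 3.1170/860) = 0.08514 m

x = 0.085 m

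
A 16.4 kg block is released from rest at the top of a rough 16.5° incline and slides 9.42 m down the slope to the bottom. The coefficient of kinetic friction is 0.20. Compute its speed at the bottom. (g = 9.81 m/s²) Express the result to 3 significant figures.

v = 4.13 m/s

Work–energy: mg(L sinθ) − μ_k(mg cosθ)L = ½mv²
mgh = mgL sinθ = (16.4)(9.81)(9.42)sin16.5° = 430.43 J
W_f = μ_k mg cosθ · L = (0.20)(16.4)(9.81)cos16.5°·9.42 = 290.6 J
½mv² = 430.43 − 290.6 = 139.81 J
v = √(2 × 139.81/16.4) = 4.129 m/s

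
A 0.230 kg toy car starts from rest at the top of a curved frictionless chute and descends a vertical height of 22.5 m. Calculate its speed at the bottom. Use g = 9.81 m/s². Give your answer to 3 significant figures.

By conservation of mechanical energy, mgh = ½mv²
The mass cancels from both sides.
v = √(2gh) = √(2 × 9.81 × 22.5) = √441.45 = 21.01 m/s

v = 21.0 m/s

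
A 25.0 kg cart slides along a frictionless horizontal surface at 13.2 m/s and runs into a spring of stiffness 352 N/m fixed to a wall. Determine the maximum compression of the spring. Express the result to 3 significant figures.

x = 3.52 m

All KE is stored as spring PE at maximum compression: ½mv² = ½kx²
x = v√(m/k) = 13.2 × √(25.0/352) = 3.518 m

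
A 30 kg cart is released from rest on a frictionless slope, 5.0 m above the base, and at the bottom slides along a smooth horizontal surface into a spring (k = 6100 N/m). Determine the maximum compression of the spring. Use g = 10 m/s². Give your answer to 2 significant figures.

Energy conservation (no friction) from release to max compression: mgh = ½kx²
x = √(2mgh/k) = √(2 × 30 × 10 × 5.0 / 6100) = 0.7013 m

x = 0.70 m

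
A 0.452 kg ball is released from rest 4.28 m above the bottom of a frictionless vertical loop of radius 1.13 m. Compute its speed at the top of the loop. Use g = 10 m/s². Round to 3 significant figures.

Energy conservation: mgh = ½mv_top² + mg(2r)
v_top² = 2g(h − 2r) = 2(10)(4.28 − 2.260) = 40.40
v_top = 6.356 m/s

v = 6.36 m/s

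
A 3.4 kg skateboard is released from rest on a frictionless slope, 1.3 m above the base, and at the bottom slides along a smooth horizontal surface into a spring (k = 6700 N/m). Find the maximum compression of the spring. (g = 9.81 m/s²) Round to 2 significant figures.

x = 0.11 m

Gravitational PE at the top equals spring PE at max compression: mgh = ½kx²
x = √(2mgh/k) = √(2 × 3.4 × 9.81 × 1.3 / 6700) = 0.1138 m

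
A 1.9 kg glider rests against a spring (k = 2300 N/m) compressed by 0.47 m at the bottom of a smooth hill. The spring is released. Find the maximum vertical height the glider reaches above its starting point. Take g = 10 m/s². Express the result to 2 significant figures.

Energy conservation from release to the highest point: ½kx² = mgh
h = kx²/(2mg) = (2300)(0.47)²/(2 × 1.9 × 10) = 13.37 m

h = 13 m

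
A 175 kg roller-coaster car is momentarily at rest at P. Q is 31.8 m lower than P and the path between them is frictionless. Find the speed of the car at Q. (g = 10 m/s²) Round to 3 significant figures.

By conservation of mechanical energy, mgh = ½mv²
The mass cancels from both sides.
v = √(2gh) = √(2 × 10 × 31.8) = √636.00 = 25.22 m/s

v = 25.2 m/s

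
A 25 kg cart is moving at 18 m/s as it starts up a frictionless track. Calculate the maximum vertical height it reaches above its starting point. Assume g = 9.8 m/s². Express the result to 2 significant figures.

Setting KE at the bottom equal to PE gained: ½mv² = mgh
h = v²/(2g) = 18²/(2 × 9.8) = 16.53 m

h = 17 m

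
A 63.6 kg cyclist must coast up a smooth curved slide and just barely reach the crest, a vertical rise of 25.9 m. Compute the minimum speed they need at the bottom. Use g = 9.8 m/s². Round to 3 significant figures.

At the top they are momentarily at rest, so all KE converts to PE: ½mv² = mgh
v = √(2gh) = √(2 × 9.8 × 25.9) = 22.53 m/s

v = 22.5 m/s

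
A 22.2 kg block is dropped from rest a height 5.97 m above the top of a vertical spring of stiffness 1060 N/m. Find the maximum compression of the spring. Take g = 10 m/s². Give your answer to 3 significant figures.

x = 1.80 m

Take the reference level at the top of the uncompressed spring. At max compression the block has fallen H + x and is momentarily at rest:
mg(H + x) = ½kx²
½(1060)x² − (22.2)(10)x − (22.2)(10)(5.97) = 0
530.0x² − 222.0x − 1325 = 0
x = [222.0 + √(49284 + 2.8097e+06)]/(2 × 530.0) = 1.805 m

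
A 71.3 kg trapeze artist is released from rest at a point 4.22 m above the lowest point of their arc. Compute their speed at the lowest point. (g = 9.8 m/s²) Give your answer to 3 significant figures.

v = 9.09 m/s

Mechanical energy is conserved (no friction): mgh = ½mv²
The mass cancels from both sides.
v = √(2gh) = √(2 × 9.8 × 4.22) = √82.712 = 9.095 m/s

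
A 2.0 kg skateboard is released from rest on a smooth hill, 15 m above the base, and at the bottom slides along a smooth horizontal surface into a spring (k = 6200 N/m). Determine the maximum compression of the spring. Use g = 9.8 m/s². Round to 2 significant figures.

At max compression the skateboard is momentarily at rest: mgh = ½kx²
x = √(2mgh/k) = √(2 × 2.0 × 9.8 × 15 / 6200) = 0.3080 m

x = 0.31 m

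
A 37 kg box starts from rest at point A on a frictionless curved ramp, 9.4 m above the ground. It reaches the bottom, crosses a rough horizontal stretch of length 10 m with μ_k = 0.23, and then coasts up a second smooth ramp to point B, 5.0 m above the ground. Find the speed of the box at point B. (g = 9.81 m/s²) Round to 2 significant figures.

v = 6.4 m/s

Energy at A: mgh₁ = (37)(9.81)(9.4) = 3411.9 J
Friction loss: W_f = μ_k mg d = 834.8 J
At B: ½mv² + mgh₂ = mgh₁ − W_f
½mv² = 3411.9 − 834.8 − 1814.9 = 762.24 J
v = √(2 × 762.24/37) = 6.419 m/s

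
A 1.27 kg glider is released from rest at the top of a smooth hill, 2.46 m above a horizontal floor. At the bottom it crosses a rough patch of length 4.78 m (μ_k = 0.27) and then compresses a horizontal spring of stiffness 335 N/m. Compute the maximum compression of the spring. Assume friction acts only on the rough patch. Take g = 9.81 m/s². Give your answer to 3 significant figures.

x = 0.295 m

Initial energy: E₁ = mgh = (1.27)(9.81)(2.46) = 30.648 J
Friction removes W_f = μ_k mg d = (0.27)(1.27)(9.81)(4.78) = 16.08 J
Energy reaching the spring: E = 30.648 − 16.08 = 14.569 J
At max compression ½kx² = E ⇒ x = √(2E/k) = √(2 × 14.569/335) = 0.2949 m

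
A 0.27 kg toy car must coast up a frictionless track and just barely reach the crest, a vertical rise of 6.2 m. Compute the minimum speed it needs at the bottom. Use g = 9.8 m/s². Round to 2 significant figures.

v = 11 m/s

At the top it is momentarily at rest, so all KE converts to PE: ½mv² = mgh
v = √(2gh) = √(2 × 9.8 × 6.2) = 11.02 m/s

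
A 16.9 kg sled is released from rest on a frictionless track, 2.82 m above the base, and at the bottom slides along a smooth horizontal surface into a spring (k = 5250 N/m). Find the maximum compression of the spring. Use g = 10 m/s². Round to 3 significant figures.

x = 0.426 m

Energy conservation (no friction) from release to max compression: mgh = ½kx²
x = √(2mgh/k) = √(2 × 16.9 × 10 × 2.82 / 5250) = 0.4261 m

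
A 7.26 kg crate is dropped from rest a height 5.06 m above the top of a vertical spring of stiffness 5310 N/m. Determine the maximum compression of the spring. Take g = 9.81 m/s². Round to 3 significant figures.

x = 0.382 m

Take the reference level at the top of the uncompressed spring. At max compression the crate has fallen H + x and is momentarily at rest:
mg(H + x) = ½kx²
½(5310)x² − (7.26)(9.81)x − (7.26)(9.81)(5.06) = 0
2655x² − 71.22x − 360.4 = 0
x = [71.22 + √(5072 + 3.8272e+06)]/(2 × 2655) = 0.3821 m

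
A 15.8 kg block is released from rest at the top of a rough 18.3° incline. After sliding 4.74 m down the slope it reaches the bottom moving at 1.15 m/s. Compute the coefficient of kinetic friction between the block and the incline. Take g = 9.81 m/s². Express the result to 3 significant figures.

μ_k = 0.316

Energy balance down the incline: mg L sinθ − ½mv² = μ_k (mg cosθ) L
mgL sinθ = 230.69 J; ½mv² = 10.448 J
W_f = 230.69 − 10.448 = 220.2 J
μ_k = W_f/(mg cosθ · L) = 220.2/(147.2 × 4.74) = 0.3157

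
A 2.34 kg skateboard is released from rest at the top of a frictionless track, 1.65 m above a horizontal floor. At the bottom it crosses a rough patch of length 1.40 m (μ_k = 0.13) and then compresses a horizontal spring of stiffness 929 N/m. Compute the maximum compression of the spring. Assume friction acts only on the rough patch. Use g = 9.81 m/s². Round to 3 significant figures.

x = 0.269 m

Initial energy: E₁ = mgh = (2.34)(9.81)(1.65) = 37.876 J
Friction removes W_f = μ_k mg d = (0.13)(2.34)(9.81)(1.40) = 4.178 J
Energy reaching the spring: E = 37.876 − 4.178 = 33.699 J
At max compression ½kx² = E ⇒ x = √(2E/k) = √(2 × 33.699/929) = 0.2693 m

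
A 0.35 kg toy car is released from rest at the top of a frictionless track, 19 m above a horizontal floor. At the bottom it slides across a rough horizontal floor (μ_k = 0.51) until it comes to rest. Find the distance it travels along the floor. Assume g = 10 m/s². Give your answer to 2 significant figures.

d = 37 m

Energy bookkeeping (friction removes W_f = μ_k N d):
At rest all PE has been dissipated by friction: mgh = μ_k m g d
d = h/μ_k = 19/0.51 = 37.25 m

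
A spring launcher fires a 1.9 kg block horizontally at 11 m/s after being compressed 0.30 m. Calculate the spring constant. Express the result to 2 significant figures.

k = 2600 N/m

½kx² = ½mv²
k = mv²/x² = (1.9)(11)²/(0.30)² = 2554 N/m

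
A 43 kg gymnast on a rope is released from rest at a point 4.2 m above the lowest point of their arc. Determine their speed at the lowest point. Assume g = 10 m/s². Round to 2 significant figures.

Mechanical energy is conserved (no friction): mgh = ½mv²
v = √(2gh) = √(2 × 10 × 4.2) = √84.000 = 9.165 m/s

v = 9.2 m/s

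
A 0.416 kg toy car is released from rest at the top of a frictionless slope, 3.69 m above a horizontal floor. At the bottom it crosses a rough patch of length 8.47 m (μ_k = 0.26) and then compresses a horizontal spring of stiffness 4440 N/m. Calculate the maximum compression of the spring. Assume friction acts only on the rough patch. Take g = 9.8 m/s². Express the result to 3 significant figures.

Initial energy: E₁ = mgh = (0.416)(9.8)(3.69) = 15.043 J
Friction removes W_f = μ_k mg d = (0.26)(0.416)(9.8)(8.47) = 8.978 J
Energy reaching the spring: E = 15.043 − 8.978 = 6.0655 J
At max compression ½kx² = E ⇒ x = √(2E/k) = √(2 × 6.0655/4440) = 0.05227 m

x = 0.0523 m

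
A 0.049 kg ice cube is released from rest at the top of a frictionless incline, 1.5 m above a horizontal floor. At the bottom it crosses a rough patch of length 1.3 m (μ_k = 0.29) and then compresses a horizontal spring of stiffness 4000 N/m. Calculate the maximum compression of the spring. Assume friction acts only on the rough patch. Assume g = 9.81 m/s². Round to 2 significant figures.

x = 0.016 m

Initial energy: E₁ = mgh = (0.049)(9.81)(1.5) = 0.72104 J
Friction removes W_f = μ_k mg d = (0.29)(0.049)(9.81)(1.3) = 0.1812 J
Energy reaching the spring: E = 0.72104 − 0.1812 = 0.53981 J
At max compression ½kx² = E ⇒ x = √(2E/k) = √(2 × 0.53981/4000) = 0.01643 m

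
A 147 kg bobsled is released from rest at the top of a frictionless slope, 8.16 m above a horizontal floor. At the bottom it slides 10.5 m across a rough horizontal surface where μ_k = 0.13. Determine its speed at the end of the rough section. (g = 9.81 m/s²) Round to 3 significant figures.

Energy at the top = energy at the end + work done against friction:
mgh = ½mv² + μ_k m g d
W_f = μ_k mg d = (0.13)(147)(9.81)(10.5) = 1968 J
½mv² = mgh − W_f = 11767 − 1968 = 9798.9 J
v = √(2 × 9798.9/147) = 11.55 m/s

v = 11.5 m/s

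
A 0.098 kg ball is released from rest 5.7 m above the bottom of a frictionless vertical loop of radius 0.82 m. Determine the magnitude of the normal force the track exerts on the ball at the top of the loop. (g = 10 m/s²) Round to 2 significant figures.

Energy from release to top (height 2r): mgh = ½mv_top² + mg(2r)
v_top² = 2g(h − 2r) = 2(10)(5.7 − 1.640) = 81.200 m²/s²
At the top, both N and weight point toward the centre: N + mg = mv_top²/r
N = m(v_top²/r − g) = 0.098(81.200/0.82 − 10) = 8.724 N

N = 8.7 N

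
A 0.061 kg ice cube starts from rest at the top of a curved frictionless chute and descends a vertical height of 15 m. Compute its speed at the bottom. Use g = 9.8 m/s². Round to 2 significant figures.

Equating total energy at the two states: mgh = ½mv²
v = √(2gh) = √(2 × 9.8 × 15) = √294.00 = 17.15 m/s

v = 17 m/s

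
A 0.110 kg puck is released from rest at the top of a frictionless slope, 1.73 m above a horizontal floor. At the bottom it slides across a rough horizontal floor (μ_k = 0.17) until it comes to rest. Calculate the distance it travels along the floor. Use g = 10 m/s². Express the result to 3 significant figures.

Energy bookkeeping (friction removes W_f = μ_k N d):
At rest all PE has been dissipated by friction: mgh = μ_k m g d
d = h/μ_k = 1.73/0.17 = 10.18 m

d = 10.2 m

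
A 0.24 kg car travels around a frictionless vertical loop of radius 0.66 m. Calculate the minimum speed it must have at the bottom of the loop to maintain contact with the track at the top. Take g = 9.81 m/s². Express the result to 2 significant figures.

v = 5.7 m/s

At the top: mg = mv_top²/r ⇒ v_top² = gr = 6.475 m²/s²
Energy from bottom to top (height 2r): ½mv_bot² = ½mv_top² + mg(2r)
v_bot² = gr + 4gr = 5gr = 32.37
v_bot = √(5gr) = 5.690 m/s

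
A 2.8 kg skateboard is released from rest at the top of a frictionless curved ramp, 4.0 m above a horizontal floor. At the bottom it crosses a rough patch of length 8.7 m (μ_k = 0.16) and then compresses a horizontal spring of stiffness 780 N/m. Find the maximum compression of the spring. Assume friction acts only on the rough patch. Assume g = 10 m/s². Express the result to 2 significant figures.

Initial energy: E₁ = mgh = (2.8)(10)(4.0) = 112.00 J
Friction removes W_f = μ_k mg d = (0.16)(2.8)(10)(8.7) = 38.98 J
Energy reaching the spring: E = 112.00 − 38.98 = 73.024 J
At max compression ½kx² = E ⇒ x = √(2E/k) = √(2 × 73.024/780) = 0.4327 m

x = 0.43 m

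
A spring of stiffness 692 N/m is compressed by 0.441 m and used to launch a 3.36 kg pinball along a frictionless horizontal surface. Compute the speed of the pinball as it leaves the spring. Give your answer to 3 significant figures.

v = 6.33 m/s

Conservation of energy: ½kx² = ½mv²
v = x√(k/m) = 0.441 × √(692/3.36) = 6.329 m/s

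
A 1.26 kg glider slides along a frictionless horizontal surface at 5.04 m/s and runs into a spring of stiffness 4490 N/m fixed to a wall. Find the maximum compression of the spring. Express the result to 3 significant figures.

x = 0.0844 m

Conservation of energy between contact and max compression: ½mv² = ½kx²
x = v√(m/k) = 5.04 × √(1.26/4490) = 0.08443 m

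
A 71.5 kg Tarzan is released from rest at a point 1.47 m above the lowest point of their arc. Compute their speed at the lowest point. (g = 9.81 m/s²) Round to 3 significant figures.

v = 5.37 m/s

Mechanical energy is conserved (no friction): mgh = ½mv²
v = √(2gh) = √(2 × 9.81 × 1.47) = √28.841 = 5.370 m/s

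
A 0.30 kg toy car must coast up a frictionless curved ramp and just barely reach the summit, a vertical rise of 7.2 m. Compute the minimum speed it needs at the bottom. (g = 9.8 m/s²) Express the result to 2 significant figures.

At the top it is momentarily at rest, so all KE converts to PE: ½mv² = mgh
v = √(2gh) = √(2 × 9.8 × 7.2) = 11.88 m/s

v = 12 m/s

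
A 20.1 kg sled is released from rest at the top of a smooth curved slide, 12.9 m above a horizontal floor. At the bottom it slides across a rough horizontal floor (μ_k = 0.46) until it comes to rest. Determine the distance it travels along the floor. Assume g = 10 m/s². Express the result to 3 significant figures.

Energy bookkeeping (friction removes W_f = μ_k N d):
At rest all PE has been dissipated by friction: mgh = μ_k m g d
d = h/μ_k = 12.9/0.46 = 28.04 m

d = 28.0 m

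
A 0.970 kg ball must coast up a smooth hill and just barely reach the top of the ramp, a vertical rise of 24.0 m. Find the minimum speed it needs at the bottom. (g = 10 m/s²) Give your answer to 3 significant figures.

At the top it is momentarily at rest, so all KE converts to PE: ½mv² = mgh
v = √(2gh) = √(2 × 10 × 24.0) = 21.91 m/s

v = 21.9 m/s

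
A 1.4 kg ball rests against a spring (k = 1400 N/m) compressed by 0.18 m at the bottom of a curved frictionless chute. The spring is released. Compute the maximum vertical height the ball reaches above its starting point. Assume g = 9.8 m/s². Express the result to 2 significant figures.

h = 1.7 m

All spring PE becomes gravitational PE at the highest point: ½kx² = mgh
h = kx²/(2mg) = (1400)(0.18)²/(2 × 1.4 × 9.8) = 1.653 m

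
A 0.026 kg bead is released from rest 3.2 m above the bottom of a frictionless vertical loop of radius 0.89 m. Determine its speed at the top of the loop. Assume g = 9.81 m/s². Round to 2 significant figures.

v = 5.3 m/s

Energy conservation: mgh = ½mv_top² + mg(2r)
v_top² = 2g(h − 2r) = 2(9.81)(3.2 − 1.780) = 27.86
v_top = 5.278 m/s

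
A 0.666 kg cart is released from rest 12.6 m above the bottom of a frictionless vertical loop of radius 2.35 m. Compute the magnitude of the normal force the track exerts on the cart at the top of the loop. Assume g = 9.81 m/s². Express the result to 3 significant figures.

N = 37.4 N

Energy from release to top (height 2r): mgh = ½mv_top² + mg(2r)
v_top² = 2g(h − 2r) = 2(9.81)(12.6 − 4.700) = 155.00 m²/s²
At the top, both N and weight point toward the centre: N + mg = mv_top²/r
N = m(v_top²/r − g) = 0.666(155.00/2.35 − 9.81) = 37.39 N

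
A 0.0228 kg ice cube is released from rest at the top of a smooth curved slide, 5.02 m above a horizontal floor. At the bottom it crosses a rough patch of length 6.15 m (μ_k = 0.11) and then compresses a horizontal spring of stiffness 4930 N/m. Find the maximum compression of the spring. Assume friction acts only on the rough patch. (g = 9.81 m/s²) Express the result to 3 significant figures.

Initial energy: E₁ = mgh = (0.0228)(9.81)(5.02) = 1.1228 J
Friction removes W_f = μ_k mg d = (0.11)(0.0228)(9.81)(6.15) = 0.1513 J
Energy reaching the spring: E = 1.1228 − 0.1513 = 0.97150 J
At max compression ½kx² = E ⇒ x = √(2E/k) = √(2 × 0.97150/4930) = 0.01985 m

x = 0.0199 m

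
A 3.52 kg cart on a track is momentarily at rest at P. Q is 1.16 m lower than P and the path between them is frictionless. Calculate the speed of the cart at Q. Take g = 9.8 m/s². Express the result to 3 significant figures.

By conservation of mechanical energy, mgh = ½mv²
v = √(2gh) = √(2 × 9.8 × 1.16) = √22.736 = 4.768 m/s

v = 4.77 m/s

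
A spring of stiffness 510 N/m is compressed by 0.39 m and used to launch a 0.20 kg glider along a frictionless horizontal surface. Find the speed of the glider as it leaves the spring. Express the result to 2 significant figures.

v = 20 m/s

Conservation of energy: ½kx² = ½mv²
v = x√(k/m) = 0.39 × √(510/0.20) = 19.69 m/s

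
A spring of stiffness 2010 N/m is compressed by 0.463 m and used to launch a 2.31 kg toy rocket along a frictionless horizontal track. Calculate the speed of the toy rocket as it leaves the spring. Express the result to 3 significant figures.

Conservation of energy: ½kx² = ½mv²
v = x√(k/m) = 0.463 × √(2010/2.31) = 13.66 m/s

v = 13.7 m/s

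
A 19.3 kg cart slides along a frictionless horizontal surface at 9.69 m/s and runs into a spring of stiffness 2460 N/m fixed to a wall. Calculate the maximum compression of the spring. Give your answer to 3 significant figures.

x = 0.858 m

Conservation of energy between contact and max compression: ½mv² = ½kx²
x = v√(m/k) = 9.69 × √(19.3/2460) = 0.8583 m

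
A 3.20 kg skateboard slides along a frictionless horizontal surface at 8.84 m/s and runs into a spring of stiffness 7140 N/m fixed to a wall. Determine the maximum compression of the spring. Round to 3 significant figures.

All KE is stored as spring PE at maximum compression: ½mv² = ½kx²
x = v√(m/k) = 8.84 × √(3.20/7140) = 0.1871 m

x = 0.187 m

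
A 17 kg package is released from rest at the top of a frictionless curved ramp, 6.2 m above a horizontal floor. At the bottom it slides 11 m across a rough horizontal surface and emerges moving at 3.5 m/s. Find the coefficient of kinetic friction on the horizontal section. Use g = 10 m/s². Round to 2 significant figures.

μ_k = 0.51

Energy bookkeeping (friction removes W_f = μ_k N d):
mgh = ½mv² + μ_k m g d
mgh = 1054.0 J; ½mv² = 104.12 J
W_f = 1054.0 − 104.12 = 949.9 J
μ_k = W_f/(mg·d) = 949.9/(170.0 × 11) = 0.5080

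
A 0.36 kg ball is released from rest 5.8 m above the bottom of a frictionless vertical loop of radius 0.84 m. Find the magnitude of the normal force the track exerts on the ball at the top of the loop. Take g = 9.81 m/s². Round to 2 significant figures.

Energy from release to top (height 2r): mgh = ½mv_top² + mg(2r)
v_top² = 2g(h − 2r) = 2(9.81)(5.8 − 1.680) = 80.834 m²/s²
At the top, both N and weight point toward the centre: N + mg = mv_top²/r
N = m(v_top²/r − g) = 0.36(80.834/0.84 − 9.81) = 31.11 N

N = 31 N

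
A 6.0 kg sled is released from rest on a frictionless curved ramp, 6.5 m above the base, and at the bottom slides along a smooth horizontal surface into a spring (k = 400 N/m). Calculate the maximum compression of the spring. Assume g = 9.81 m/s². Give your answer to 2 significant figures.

At max compression the sled is momentarily at rest: mgh = ½kx²
x = √(2mgh/k) = √(2 × 6.0 × 9.81 × 6.5 / 400) = 1.383 m

x = 1.4 m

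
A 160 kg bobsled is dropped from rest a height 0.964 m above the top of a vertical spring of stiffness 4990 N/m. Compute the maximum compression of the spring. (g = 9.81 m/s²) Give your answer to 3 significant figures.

Measuring PE from the top of the relaxed spring, at max compression the bobsled has dropped H + x with zero KE, so:
mg(H + x) = ½kx²
½(4990)x² − (160)(9.81)x − (160)(9.81)(0.964) = 0
2495x² − 1570x − 1513 = 0
x = [1570 + √(2.464e+06 + 1.5101e+07)]/(2 × 2495) = 1.154 m

x = 1.15 m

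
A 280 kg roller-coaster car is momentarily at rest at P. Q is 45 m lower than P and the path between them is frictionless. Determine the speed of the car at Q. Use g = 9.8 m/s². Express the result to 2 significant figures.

v = 30 m/s

Energy conservation between the two points: mgh = ½mv²
v = √(2gh) = √(2 × 9.8 × 45) = √882.00 = 29.70 m/s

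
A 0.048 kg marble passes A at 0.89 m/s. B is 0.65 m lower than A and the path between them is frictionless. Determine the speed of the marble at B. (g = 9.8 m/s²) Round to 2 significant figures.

v = 3.7 m/s

Mechanical energy is conserved (no friction): ½mv₀² + mgh = ½mv²
v² = v₀² + 2gh = (0.89)² + 2(9.8)(0.65) = 13.532
v = √13.532 = 3.679 m/s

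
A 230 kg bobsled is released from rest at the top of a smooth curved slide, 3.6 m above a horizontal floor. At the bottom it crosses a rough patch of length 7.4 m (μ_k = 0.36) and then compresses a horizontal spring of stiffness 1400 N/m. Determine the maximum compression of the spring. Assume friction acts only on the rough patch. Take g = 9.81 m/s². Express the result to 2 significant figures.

Initial energy: E₁ = mgh = (230)(9.81)(3.6) = 8122.7 J
Friction removes W_f = μ_k mg d = (0.36)(230)(9.81)(7.4) = 6011 J
Energy reaching the spring: E = 8122.7 − 6011 = 2111.9 J
At max compression ½kx² = E ⇒ x = √(2E/k) = √(2 × 2111.9/1400) = 1.737 m

x = 1.7 m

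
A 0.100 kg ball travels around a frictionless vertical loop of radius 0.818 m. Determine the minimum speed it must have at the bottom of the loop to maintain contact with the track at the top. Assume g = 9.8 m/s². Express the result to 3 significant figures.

v = 6.33 m/s

At the top: mg = mv_top²/r ⇒ v_top² = gr = 8.016 m²/s²
Energy from bottom to top (height 2r): ½mv_bot² = ½mv_top² + mg(2r)
v_bot² = gr + 4gr = 5gr = 40.08
v_bot = √(5gr) = 6.331 m/s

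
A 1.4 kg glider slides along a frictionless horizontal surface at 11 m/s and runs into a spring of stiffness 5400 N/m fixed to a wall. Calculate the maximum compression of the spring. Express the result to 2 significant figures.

Conservation of energy between contact and max compression: ½mv² = ½kx²
x = v√(m/k) = 11 × √(1.4/5400) = 0.1771 m

x = 0.18 m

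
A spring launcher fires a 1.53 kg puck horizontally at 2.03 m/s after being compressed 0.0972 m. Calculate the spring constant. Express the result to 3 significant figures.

Energy stored in the spring equals the launch KE: ½kx² = ½mv²
k = mv²/x² = (1.53)(2.03)²/(0.0972)² = 667.3 N/m

k = 667 N/m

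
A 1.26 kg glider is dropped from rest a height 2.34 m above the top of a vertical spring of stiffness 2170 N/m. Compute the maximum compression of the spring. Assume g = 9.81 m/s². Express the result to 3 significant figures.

Measuring PE from the top of the relaxed spring, at max compression the glider has dropped H + x with zero KE, so:
mg(H + x) = ½kx²
½(2170)x² − (1.26)(9.81)x − (1.26)(9.81)(2.34) = 0
1085x² − 12.36x − 28.92 = 0
x = [12.36 + √(152.8 + 125529)]/(2 × 1085) = 0.1691 m

x = 0.169 m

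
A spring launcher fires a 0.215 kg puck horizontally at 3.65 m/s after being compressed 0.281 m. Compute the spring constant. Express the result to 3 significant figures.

½kx² = ½mv²
k = mv²/x² = (0.215)(3.65)²/(0.281)² = 36.28 N/m

k = 36.3 N/m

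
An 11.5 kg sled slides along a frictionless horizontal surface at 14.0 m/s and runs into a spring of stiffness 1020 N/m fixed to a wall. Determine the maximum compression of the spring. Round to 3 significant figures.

All KE is stored as spring PE at maximum compression: ½mv² = ½kx²
x = v√(m/k) = 14.0 × √(11.5/1020) = 1.487 m

x = 1.49 m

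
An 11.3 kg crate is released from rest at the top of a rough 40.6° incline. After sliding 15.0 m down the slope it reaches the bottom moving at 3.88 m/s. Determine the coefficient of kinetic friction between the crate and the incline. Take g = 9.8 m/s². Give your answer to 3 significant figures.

The energy dissipated by friction is the PE lost minus the KE gained:
mgL sinθ = 1081.0 J; ½mv² = 85.057 J
W_f = 1081.0 − 85.057 = 995.9 J
μ_k = W_f/(mg cosθ · L) = 995.9/(84.08 × 15.0) = 0.7897

μ_k = 0.790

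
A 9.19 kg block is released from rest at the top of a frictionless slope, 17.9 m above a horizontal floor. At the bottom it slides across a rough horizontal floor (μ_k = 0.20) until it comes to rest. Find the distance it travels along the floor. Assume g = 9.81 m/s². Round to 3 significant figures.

d = 89.5 m

Energy bookkeeping (friction removes W_f = μ_k N d):
At rest all PE has been dissipated by friction: mgh = μ_k m g d
d = h/μ_k = 17.9/0.20 = 89.50 m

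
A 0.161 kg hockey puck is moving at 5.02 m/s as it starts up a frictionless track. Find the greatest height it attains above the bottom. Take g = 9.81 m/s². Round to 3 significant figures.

Setting KE at the bottom equal to PE gained: ½mv² = mgh
h = v²/(2g) = 5.02²/(2 × 9.81) = 1.284 m

h = 1.28 m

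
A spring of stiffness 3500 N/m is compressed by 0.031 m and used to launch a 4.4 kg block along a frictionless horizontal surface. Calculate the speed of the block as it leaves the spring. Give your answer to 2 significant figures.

The block leaves the spring when the spring is at natural length, so ½kx² = ½mv²
v = x√(k/m) = 0.031 × √(3500/4.4) = 0.8743 m/s

v = 0.87 m/s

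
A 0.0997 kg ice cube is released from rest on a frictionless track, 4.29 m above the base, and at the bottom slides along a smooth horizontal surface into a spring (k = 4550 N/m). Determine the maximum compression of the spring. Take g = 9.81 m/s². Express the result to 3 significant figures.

x = 0.0429 m

Gravitational PE at the top equals spring PE at max compression: mgh = ½kx²
x = √(2mgh/k) = √(2 × 0.0997 × 9.81 × 4.29 / 4550) = 0.04295 m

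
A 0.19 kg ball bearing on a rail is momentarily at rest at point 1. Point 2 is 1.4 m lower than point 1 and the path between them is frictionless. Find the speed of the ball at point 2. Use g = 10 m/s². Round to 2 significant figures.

v = 5.3 m/s

Energy conservation between the two points: mgh = ½mv²
v = √(2gh) = √(2 × 10 × 1.4) = √28.000 = 5.292 m/s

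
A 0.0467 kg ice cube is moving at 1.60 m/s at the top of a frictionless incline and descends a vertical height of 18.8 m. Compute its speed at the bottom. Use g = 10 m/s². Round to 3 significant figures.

Mechanical energy is conserved (no friction): ½mv₀² + mgh = ½mv²
v² = v₀² + 2gh = (1.60)² + 2(10)(18.8) = 378.56
v = √378.56 = 19.46 m/s

v = 19.5 m/s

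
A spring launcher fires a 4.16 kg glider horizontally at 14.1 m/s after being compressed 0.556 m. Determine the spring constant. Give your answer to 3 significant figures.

Spring PE at full compression equals KE at release: ½kx² = ½mv²
k = mv²/x² = (4.16)(14.1)²/(0.556)² = 2675 N/m

k = 2680 N/m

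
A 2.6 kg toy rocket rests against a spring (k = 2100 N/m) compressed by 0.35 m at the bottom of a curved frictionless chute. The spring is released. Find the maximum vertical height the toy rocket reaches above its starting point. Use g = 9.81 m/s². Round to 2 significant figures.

h = 5.0 m

At maximum height the toy rocket is at rest, so ½kx² = mgh
h = kx²/(2mg) = (2100)(0.35)²/(2 × 2.6 × 9.81) = 5.043 m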